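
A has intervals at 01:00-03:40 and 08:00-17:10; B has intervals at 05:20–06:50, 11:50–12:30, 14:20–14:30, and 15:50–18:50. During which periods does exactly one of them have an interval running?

01:00–03:40, 05:20–06:50, 08:00–11:50, 12:30–14:20, 14:30–15:50, 17:10–18:50

Only in the first: 01:00–03:40, 08:00–11:50, 12:30–14:20, 14:30–15:50.
Only in the second: 05:20–06:50, 17:10–18:50.
Together these are the periods covered by exactly one.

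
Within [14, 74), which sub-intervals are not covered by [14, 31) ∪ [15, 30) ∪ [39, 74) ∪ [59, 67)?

[31, 39)

The merged coverage is [14, 31), [39, 74).
Uncovered inside [14, 74): [31, 39).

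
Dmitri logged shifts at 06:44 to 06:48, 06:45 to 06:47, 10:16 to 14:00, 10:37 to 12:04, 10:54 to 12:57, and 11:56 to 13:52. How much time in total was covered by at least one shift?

3 h 48 min

Merged: 06:44-06:48, 10:16-14:00.
Lengths: 4 min + 3 h 44 min = 3 h 48 min.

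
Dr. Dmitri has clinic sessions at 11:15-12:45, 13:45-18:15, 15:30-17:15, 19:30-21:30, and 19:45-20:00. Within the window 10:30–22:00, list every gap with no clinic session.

After merging, the occupied span is 11:15-12:45, 13:45-18:15, 19:30-21:30.
Gaps within 10:30-22:00: 10:30-11:15, 12:45-13:45, 18:15-19:30, 21:30-22:00.

10:30-11:15, 12:45-13:45, 18:15-19:30, 21:30-22:00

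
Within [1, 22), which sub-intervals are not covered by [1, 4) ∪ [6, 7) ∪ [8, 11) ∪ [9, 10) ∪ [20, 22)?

The merged coverage is [1, 4), [6, 7), [8, 11), [20, 22).
Gaps within [1, 22): [4, 6), [7, 8), [11, 20).

[4, 6) ∪ [7, 8) ∪ [11, 20)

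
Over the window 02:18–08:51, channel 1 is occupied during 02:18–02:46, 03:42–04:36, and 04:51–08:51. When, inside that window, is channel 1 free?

Covered (merged): 02:18–02:46, 03:42–04:36, 04:51–08:51.
Uncovered inside 02:18–08:51: 02:46–03:42, 04:36–04:51.

02:46–03:42, 04:36–04:51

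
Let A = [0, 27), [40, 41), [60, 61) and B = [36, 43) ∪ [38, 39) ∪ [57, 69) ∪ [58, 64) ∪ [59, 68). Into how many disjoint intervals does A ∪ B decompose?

3

Merge the second list: [36, 43), [57, 69).
A ∪ B = [0, 27), [36, 43), [57, 69).
That is 3 disjoint pieces.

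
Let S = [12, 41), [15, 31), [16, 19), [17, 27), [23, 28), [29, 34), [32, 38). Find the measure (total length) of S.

29

Merged: [12, 41).
Length: 29.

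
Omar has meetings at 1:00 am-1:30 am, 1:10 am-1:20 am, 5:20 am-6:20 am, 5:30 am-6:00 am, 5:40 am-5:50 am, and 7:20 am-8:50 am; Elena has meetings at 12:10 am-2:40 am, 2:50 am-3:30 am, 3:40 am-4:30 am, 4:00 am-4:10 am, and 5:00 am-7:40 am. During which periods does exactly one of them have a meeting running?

12:10 am-1:00 am, 1:30 am-2:40 am, 2:50 am-3:30 am, 3:40 am-4:30 am, 5:00 am-5:20 am, 6:20 am-7:20 am, 7:40 am-8:50 am

A, merged: 1:00 am-1:30 am, 5:20 am-6:20 am, 7:20 am-8:50 am.
B, merged: 12:10 am-2:40 am, 2:50 am-3:30 am, 3:40 am-4:30 am, 5:00 am-7:40 am.
A but not B: 7:40 am-8:50 am.
B but not A: 12:10 am-1:00 am, 1:30 am-2:40 am, 2:50 am-3:30 am, 3:40 am-4:30 am, 5:00 am-5:20 am, 6:20 am-7:20 am.
Combining gives A △ B.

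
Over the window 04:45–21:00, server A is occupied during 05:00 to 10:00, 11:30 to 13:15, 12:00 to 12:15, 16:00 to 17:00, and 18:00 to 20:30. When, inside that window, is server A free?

After merging, the occupied span is 05:00–10:00, 11:30–13:15, 16:00–17:00, 18:00–20:30.
Gaps within 04:45–21:00: 04:45–05:00, 10:00–11:30, 13:15–16:00, 17:00–18:00, 20:30–21:00.

04:45–05:00, 10:00–11:30, 13:15–16:00, 17:00–18:00, 20:30–21:00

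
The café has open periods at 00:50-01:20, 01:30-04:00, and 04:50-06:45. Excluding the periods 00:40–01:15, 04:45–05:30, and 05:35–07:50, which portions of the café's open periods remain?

00:50-01:20 \ B = 01:15-01:20.
01:30-04:00: nothing removed.
04:50-06:45 \ B = 05:30-05:35.

01:15-01:20, 01:30-04:00, 05:30-05:35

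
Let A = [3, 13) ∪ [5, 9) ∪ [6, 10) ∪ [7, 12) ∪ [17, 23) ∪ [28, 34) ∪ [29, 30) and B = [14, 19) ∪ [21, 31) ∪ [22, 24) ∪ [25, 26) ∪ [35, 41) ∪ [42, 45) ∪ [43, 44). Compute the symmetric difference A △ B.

A, merged: [3, 13), [17, 23), [28, 34).
B, merged: [14, 19), [21, 31), [35, 41), [42, 45).
Only in the first: [3, 13), [19, 21), [31, 34).
Only in the second: [14, 17), [23, 28), [35, 41), [42, 45).
Together these are the periods covered by exactly one.

[3, 13) ∪ [14, 17) ∪ [19, 21) ∪ [23, 28) ∪ [31, 34) ∪ [35, 41) ∪ [42, 45)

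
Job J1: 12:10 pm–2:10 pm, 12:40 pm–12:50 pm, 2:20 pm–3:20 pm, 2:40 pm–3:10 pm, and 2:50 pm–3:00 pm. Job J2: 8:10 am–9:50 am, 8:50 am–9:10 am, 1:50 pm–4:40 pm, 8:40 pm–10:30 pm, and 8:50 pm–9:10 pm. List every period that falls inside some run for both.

1:50 pm-2:10 pm, 2:20 pm-3:20 pm

A, merged: 12:10 pm-2:10 pm, 2:20 pm-3:20 pm.
B, merged: 8:10 am-9:50 am, 1:50 pm-4:40 pm, 8:40 pm-10:30 pm.
12:10 pm-2:10 pm ∩ B → 1:50 pm-2:10 pm.
2:20 pm-3:20 pm ∩ B → 2:20 pm-3:20 pm.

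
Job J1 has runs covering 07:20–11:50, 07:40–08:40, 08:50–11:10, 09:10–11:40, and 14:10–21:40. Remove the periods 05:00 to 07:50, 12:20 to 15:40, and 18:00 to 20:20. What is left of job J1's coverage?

07:50–11:50, 15:40–18:00, 20:20–21:40

Merge the first list: 07:20–11:50, 14:10–21:40.
07:20–11:50 minus B → 07:50–11:50.
14:10–21:40 minus B → 15:40–18:00, 20:20–21:40.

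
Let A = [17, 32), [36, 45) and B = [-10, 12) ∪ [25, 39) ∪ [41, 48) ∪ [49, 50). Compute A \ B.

[17, 32) minus B → [17, 25).
[36, 45) minus B → [39, 41).

[17, 25) ∪ [39, 41)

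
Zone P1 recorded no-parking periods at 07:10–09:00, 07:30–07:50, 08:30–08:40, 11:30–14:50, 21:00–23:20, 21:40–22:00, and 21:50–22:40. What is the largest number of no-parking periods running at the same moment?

At 21:50, 3 of the intervals are simultaneously active.
No point has more.

3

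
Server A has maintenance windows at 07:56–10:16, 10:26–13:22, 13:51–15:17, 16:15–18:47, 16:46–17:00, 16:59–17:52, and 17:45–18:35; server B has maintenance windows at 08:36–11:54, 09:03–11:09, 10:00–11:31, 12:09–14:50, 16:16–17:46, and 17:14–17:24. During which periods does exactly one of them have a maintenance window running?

First set merges to 07:56–10:16, 10:26–13:22, 13:51–15:17, 16:15–18:47.
Second set merges to 08:36–11:54, 12:09–14:50, 16:16–17:46.
A but not B: 07:56–08:36, 11:54–12:09, 14:50–15:17, 16:15–16:16, 17:46–18:47.
B but not A: 10:16–10:26, 13:22–13:51.
Combining gives A △ B.

07:56–08:36, 10:16–10:26, 11:54–12:09, 13:22–13:51, 14:50–15:17, 16:15–16:16, 17:46–18:47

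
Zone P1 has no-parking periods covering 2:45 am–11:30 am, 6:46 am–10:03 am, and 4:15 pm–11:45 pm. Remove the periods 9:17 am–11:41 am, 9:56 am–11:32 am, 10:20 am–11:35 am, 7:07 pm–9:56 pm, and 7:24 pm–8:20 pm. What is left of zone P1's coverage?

Merge the first list: 2:45 am-11:30 am, 4:15 pm-11:45 pm.
Merge the second list: 9:17 am-11:41 am, 7:07 pm-9:56 pm.
2:45 am-11:30 am with B removed leaves 2:45 am-9:17 am.
4:15 pm-11:45 pm with B removed leaves 4:15 pm-7:07 pm, 9:56 pm-11:45 pm.

2:45 am-9:17 am, 4:15 pm-7:07 pm, 9:56 pm-11:45 pm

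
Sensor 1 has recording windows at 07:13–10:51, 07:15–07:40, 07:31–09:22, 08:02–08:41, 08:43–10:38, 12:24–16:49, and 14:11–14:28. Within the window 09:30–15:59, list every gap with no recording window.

10:51-12:24

Covered (merged): 07:13-10:51, 12:24-16:49.
Complement within 09:30-15:59: 10:51-12:24.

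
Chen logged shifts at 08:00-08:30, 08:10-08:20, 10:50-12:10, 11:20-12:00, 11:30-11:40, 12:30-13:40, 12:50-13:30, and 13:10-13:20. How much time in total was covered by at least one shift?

Merged: 08:00–08:30, 10:50–12:10, 12:30–13:40.
Lengths: 30 min + 1 h 20 min + 1 h 10 min = 3 h.

3 h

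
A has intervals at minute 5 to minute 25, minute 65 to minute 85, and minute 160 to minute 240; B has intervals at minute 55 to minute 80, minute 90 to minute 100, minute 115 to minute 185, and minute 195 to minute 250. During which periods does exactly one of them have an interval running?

minute 5 to minute 25, minute 55 to minute 65, minute 80 to minute 85, minute 90 to minute 100, minute 115 to minute 160, minute 185 to minute 195, minute 240 to minute 250

Only in the first: minute 5 to minute 25, minute 80 to minute 85, minute 185 to minute 195.
Only in the second: minute 55 to minute 65, minute 90 to minute 100, minute 115 to minute 160, minute 240 to minute 250.
Together these are the periods covered by exactly one.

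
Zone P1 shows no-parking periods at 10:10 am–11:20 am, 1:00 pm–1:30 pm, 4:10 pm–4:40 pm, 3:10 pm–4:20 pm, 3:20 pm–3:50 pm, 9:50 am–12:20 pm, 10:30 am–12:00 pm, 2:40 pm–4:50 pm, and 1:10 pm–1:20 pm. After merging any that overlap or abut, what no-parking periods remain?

9:50 am-12:20 pm, 1:00 pm-1:30 pm, 2:40 pm-4:50 pm

Sort by start: 9:50 am-12:20 pm, 10:10 am-11:20 am, 10:30 am-12:00 pm, 1:00 pm-1:30 pm, 1:10 pm-1:20 pm, 2:40 pm-4:50 pm, 3:10 pm-4:20 pm, 3:20 pm-3:50 pm, 4:10 pm-4:40 pm.
10:10 am-11:20 am overlaps/touches 9:50 am-12:20 pm → extend to 9:50 am-12:20 pm.
10:30 am-12:00 pm overlaps/touches 9:50 am-12:20 pm → extend to 9:50 am-12:20 pm.
1:00 pm-1:30 pm is disjoint → start new block.
1:10 pm-1:20 pm overlaps/touches 1:00 pm-1:30 pm → extend to 1:00 pm-1:30 pm.
2:40 pm-4:50 pm is disjoint → start new block.
3:10 pm-4:20 pm overlaps/touches 2:40 pm-4:50 pm → extend to 2:40 pm-4:50 pm.
3:20 pm-3:50 pm overlaps/touches 2:40 pm-4:50 pm → extend to 2:40 pm-4:50 pm.
4:10 pm-4:40 pm overlaps/touches 2:40 pm-4:50 pm → extend to 2:40 pm-4:50 pm.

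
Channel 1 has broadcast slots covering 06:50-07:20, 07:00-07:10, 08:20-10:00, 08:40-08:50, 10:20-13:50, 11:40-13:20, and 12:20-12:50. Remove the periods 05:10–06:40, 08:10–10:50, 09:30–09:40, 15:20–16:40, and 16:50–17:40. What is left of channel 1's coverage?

06:50–07:20, 10:50–13:50

First set merges to 06:50–07:20, 08:20–10:00, 10:20–13:50.
Second set merges to 05:10–06:40, 08:10–10:50, 15:20–16:40, 16:50–17:40.
06:50–07:20: nothing removed.
08:20–10:00: entirely removed.
10:20–13:50 \ B = 10:50–13:50.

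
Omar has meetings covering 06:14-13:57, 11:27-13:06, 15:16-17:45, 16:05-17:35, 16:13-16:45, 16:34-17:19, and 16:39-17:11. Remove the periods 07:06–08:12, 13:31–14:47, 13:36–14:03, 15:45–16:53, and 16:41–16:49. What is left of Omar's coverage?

06:14-07:06, 08:12-13:31, 15:16-15:45, 16:53-17:45

Merge the first list: 06:14-13:57, 15:16-17:45.
Merge the second list: 07:06-08:12, 13:31-14:47, 15:45-16:53.
06:14-13:57 minus B → 06:14-07:06, 08:12-13:31.
15:16-17:45 minus B → 15:16-15:45, 16:53-17:45.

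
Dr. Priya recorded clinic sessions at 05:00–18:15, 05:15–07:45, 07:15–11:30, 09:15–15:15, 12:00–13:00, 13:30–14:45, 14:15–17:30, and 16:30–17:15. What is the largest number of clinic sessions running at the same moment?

Sweep endpoints in order; track running count of active intervals.
Peak of 4 reached at 14:15.

4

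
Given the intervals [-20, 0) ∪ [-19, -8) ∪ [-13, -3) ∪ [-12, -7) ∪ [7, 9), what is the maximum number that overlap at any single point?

At -12, 4 of the intervals are simultaneously active.
No point has more.

4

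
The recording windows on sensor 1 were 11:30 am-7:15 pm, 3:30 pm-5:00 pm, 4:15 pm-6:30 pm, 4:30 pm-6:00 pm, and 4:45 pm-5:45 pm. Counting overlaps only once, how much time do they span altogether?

Merged: 11:30 am-7:15 pm.
Length: 7 h 45 min.

7 h 45 min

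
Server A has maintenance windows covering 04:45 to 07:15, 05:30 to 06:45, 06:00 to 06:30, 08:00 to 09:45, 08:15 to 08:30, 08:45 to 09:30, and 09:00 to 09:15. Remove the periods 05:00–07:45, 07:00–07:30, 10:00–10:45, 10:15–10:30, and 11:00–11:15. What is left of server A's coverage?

A, merged: 04:45-07:15, 08:00-09:45.
B, merged: 05:00-07:45, 10:00-10:45, 11:00-11:15.
04:45-07:15 \ B = 04:45-05:00.
08:00-09:45: nothing removed.

04:45-05:00, 08:00-09:45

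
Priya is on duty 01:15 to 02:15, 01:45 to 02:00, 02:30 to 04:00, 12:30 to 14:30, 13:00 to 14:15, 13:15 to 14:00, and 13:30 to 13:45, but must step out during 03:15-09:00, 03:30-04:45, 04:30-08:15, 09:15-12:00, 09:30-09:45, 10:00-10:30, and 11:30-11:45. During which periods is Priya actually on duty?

A, merged: 01:15-02:15, 02:30-04:00, 12:30-14:30.
B, merged: 03:15-09:00, 09:15-12:00.
01:15-02:15: no B overlap → unchanged.
02:30-04:00 minus B → 02:30-03:15.
12:30-14:30: no B overlap → unchanged.

01:15-02:15, 02:30-03:15, 12:30-14:30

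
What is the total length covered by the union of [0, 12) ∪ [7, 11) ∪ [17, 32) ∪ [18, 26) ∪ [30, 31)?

Merged: [0, 12), [17, 32).
Lengths: 12 + 15 = 27.

27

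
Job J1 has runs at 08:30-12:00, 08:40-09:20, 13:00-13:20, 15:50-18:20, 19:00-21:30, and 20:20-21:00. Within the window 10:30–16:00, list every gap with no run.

After merging, the occupied span is 08:30-12:00, 13:00-13:20, 15:50-18:20, 19:00-21:30.
Uncovered inside 10:30-16:00: 12:00-13:00, 13:20-15:50.

12:00-13:00, 13:20-15:50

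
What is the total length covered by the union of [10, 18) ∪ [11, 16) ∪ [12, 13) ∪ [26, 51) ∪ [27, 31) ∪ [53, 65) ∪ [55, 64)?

45

Merged: [10, 18), [26, 51), [53, 65).
Lengths: 8 + 25 + 12 = 45.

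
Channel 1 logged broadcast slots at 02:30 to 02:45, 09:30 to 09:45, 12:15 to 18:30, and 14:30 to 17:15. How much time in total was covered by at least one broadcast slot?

6 h 45 min

Merged: 02:30–02:45, 09:30–09:45, 12:15–18:30.
Lengths: 15 min + 15 min + 6 h 15 min = 6 h 45 min.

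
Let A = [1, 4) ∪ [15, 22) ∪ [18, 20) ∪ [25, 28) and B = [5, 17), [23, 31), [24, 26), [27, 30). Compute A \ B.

Merge the first list: [1, 4), [15, 22), [25, 28).
Merge the second list: [5, 17), [23, 31).
[1, 4) is untouched.
[15, 22) with B removed leaves [17, 22).
[25, 28) lies entirely inside B → drops out.

[1, 4) ∪ [17, 22)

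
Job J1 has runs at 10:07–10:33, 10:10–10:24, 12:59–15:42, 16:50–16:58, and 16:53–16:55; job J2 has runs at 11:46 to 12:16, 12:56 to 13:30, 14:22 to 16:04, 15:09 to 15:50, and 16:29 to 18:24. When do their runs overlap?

First set merges to 10:07–10:33, 12:59–15:42, 16:50–16:58.
Second set merges to 11:46–12:16, 12:56–13:30, 14:22–16:04, 16:29–18:24.
10:07–10:33 meets no B interval.
12:59–15:42 ∩ B → 12:59–13:30, 14:22–15:42.
16:50–16:58 ∩ B → 16:50–16:58.

12:59–13:30, 14:22–15:42, 16:50–16:58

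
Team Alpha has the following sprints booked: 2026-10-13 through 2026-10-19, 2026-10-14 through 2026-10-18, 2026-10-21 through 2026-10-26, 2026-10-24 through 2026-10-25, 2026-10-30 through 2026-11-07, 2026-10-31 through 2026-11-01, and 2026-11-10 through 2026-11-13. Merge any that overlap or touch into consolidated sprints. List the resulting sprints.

2026-10-14 through 2026-10-18 overlaps/touches 2026-10-13 through 2026-10-19 → extend to 2026-10-13 through 2026-10-19.
2026-10-21 through 2026-10-26 is disjoint → start new block.
2026-10-24 through 2026-10-25 overlaps/touches 2026-10-21 through 2026-10-26 → extend to 2026-10-21 through 2026-10-26.
2026-10-30 through 2026-11-07 is disjoint → start new block.
2026-10-31 through 2026-11-01 overlaps/touches 2026-10-30 through 2026-11-07 → extend to 2026-10-30 through 2026-11-07.
2026-11-10 through 2026-11-13 is disjoint → start new block.

2026-10-13 through 2026-10-19, 2026-10-21 through 2026-10-26, 2026-10-30 through 2026-11-07, 2026-11-10 through 2026-11-13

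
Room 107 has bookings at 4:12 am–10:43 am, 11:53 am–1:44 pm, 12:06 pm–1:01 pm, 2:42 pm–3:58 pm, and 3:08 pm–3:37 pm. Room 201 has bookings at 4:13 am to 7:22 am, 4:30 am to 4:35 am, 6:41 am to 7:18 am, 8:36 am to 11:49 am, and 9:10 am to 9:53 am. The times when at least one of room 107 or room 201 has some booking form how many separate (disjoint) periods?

Merge the first list: 4:12 am-10:43 am, 11:53 am-1:44 pm, 2:42 pm-3:58 pm.
Merge the second list: 4:13 am-7:22 am, 8:36 am-11:49 am.
A ∪ B = 4:12 am-11:49 am, 11:53 am-1:44 pm, 2:42 pm-3:58 pm.
That is 3 disjoint pieces.

3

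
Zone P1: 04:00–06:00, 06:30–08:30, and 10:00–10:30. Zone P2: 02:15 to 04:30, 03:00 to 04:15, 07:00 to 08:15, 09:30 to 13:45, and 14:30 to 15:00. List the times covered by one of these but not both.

02:15-04:00, 04:30-06:00, 06:30-07:00, 08:15-08:30, 09:30-10:00, 10:30-13:45, 14:30-15:00

B, merged: 02:15-04:30, 07:00-08:15, 09:30-13:45, 14:30-15:00.
Only in the first: 04:30-06:00, 06:30-07:00, 08:15-08:30.
Only in the second: 02:15-04:00, 09:30-10:00, 10:30-13:45, 14:30-15:00.
Together these are the periods covered by exactly one.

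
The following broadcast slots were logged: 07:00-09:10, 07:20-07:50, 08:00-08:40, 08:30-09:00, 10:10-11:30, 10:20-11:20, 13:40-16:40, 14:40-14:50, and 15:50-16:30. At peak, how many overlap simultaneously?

3

Sweep endpoints in order; track running count of active intervals.
Peak of 3 reached at 08:30.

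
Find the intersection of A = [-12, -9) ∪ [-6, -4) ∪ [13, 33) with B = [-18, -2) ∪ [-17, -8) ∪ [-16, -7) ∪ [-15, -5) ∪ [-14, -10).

B, merged: [-18, -2).
[-12, -9) ∩ B → [-12, -9).
[-6, -4) ∩ B → [-6, -4).
[13, 33) meets no B interval.

[-12, -9) ∪ [-6, -4)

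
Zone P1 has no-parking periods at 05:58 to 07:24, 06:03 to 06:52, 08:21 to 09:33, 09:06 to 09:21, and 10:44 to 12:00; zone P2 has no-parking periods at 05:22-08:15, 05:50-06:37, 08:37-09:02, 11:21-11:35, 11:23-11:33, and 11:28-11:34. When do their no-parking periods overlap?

Merge the first list: 05:58–07:24, 08:21–09:33, 10:44–12:00.
Merge the second list: 05:22–08:15, 08:37–09:02, 11:21–11:35.
05:58–07:24 overlaps B on 05:58–07:24.
08:21–09:33 overlaps B on 08:37–09:02.
10:44–12:00 overlaps B on 11:21–11:35.

05:58–07:24, 08:37–09:02, 11:21–11:35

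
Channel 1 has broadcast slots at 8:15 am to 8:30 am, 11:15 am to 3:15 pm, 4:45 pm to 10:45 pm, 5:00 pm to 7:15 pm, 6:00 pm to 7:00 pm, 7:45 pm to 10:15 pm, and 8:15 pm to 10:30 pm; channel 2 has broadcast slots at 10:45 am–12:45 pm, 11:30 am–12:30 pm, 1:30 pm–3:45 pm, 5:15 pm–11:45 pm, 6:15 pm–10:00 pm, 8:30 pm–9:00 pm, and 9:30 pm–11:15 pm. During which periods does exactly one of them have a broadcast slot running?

8:15 am-8:30 am, 10:45 am-11:15 am, 12:45 pm-1:30 pm, 3:15 pm-3:45 pm, 4:45 pm-5:15 pm, 10:45 pm-11:45 pm

A, merged: 8:15 am-8:30 am, 11:15 am-3:15 pm, 4:45 pm-10:45 pm.
B, merged: 10:45 am-12:45 pm, 1:30 pm-3:45 pm, 5:15 pm-11:45 pm.
A \ B = 8:15 am-8:30 am, 12:45 pm-1:30 pm, 4:45 pm-5:15 pm.
B \ A = 10:45 am-11:15 am, 3:15 pm-3:45 pm, 10:45 pm-11:45 pm.
Union of the two gives the symmetric difference.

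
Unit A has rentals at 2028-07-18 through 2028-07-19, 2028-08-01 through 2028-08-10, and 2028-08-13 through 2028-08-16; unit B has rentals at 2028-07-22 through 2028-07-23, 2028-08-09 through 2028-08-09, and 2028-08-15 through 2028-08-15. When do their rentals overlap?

2028-08-09 through 2028-08-09, 2028-08-15 through 2028-08-15

2028-07-18 through 2028-07-19 falls entirely outside B.
2028-08-01 through 2028-08-10 overlaps B on 2028-08-09 through 2028-08-09.
2028-08-13 through 2028-08-16 overlaps B on 2028-08-15 through 2028-08-15.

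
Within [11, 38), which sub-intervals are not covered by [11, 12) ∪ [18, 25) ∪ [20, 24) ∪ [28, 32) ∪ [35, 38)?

[12, 18) ∪ [25, 28) ∪ [32, 35)

After merging, the occupied span is [11, 12), [18, 25), [28, 32), [35, 38).
Complement within [11, 38): [12, 18), [25, 28), [32, 35).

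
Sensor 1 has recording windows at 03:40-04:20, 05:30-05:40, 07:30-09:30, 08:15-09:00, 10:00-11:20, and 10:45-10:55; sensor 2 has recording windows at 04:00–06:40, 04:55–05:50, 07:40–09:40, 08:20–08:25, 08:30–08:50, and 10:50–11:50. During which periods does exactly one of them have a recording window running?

First set merges to 03:40-04:20, 05:30-05:40, 07:30-09:30, 10:00-11:20.
Second set merges to 04:00-06:40, 07:40-09:40, 10:50-11:50.
A but not B: 03:40-04:00, 07:30-07:40, 10:00-10:50.
B but not A: 04:20-05:30, 05:40-06:40, 09:30-09:40, 11:20-11:50.
Combining gives A △ B.

03:40-04:00, 04:20-05:30, 05:40-06:40, 07:30-07:40, 09:30-09:40, 10:00-10:50, 11:20-11:50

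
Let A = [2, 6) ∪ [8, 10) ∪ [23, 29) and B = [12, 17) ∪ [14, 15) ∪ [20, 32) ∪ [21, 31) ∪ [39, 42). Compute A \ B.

[2, 6) ∪ [8, 10)

Merge the second list: [12, 17), [20, 32), [39, 42).
[2, 6) is untouched.
[8, 10) is untouched.
[23, 29) lies entirely inside B → drops out.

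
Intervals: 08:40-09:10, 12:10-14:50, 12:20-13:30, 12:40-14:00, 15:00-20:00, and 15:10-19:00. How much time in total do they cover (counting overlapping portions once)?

Merged: 08:40–09:10, 12:10–14:50, 15:00–20:00.
Lengths: 30 min + 2 h 40 min + 5 h = 8 h 10 min.

8 h 10 min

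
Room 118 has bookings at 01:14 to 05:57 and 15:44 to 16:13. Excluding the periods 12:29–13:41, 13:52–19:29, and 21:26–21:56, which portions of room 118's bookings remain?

01:14-05:57

01:14-05:57: no B overlap → unchanged.
15:44-16:13: fully covered by B → removed.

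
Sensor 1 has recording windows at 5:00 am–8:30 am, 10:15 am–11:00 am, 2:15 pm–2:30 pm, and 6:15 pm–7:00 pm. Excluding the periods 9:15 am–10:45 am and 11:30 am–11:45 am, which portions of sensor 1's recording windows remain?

5:00 am–8:30 am is untouched.
10:15 am–11:00 am with B removed leaves 10:45 am–11:00 am.
2:15 pm–2:30 pm is untouched.
6:15 pm–7:00 pm is untouched.

5:00 am–8:30 am, 10:45 am–11:00 am, 2:15 pm–2:30 pm, 6:15 pm–7:00 pm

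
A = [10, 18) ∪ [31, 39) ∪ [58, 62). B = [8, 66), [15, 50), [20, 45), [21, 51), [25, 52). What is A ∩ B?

Merge the second list: [8, 66).
[10, 18) ∩ B → [10, 18).
[31, 39) ∩ B → [31, 39).
[58, 62) ∩ B → [58, 62).

[10, 18) ∪ [31, 39) ∪ [58, 62)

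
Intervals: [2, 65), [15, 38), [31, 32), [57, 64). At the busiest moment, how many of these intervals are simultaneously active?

Sweep endpoints in order; track running count of active intervals.
Peak of 3 reached at 31.

3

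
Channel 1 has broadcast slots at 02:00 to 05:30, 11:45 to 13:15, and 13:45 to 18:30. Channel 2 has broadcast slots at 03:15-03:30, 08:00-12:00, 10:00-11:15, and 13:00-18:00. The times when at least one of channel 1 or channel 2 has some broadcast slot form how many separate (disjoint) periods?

2

Second set merges to 03:15–03:30, 08:00–12:00, 13:00–18:00.
A ∪ B = 02:00–05:30, 08:00–18:30.
That is 2 disjoint pieces.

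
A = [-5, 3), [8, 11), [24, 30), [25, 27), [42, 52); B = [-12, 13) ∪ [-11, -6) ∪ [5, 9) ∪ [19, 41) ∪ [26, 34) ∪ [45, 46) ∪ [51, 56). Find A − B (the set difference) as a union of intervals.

[42, 45) ∪ [46, 51)

Merge the first list: [-5, 3), [8, 11), [24, 30), [42, 52).
Merge the second list: [-12, 13), [19, 41), [45, 46), [51, 56).
[-5, 3): fully covered by B → removed.
[8, 11): fully covered by B → removed.
[24, 30): fully covered by B → removed.
[42, 52) minus B → [42, 45), [46, 51).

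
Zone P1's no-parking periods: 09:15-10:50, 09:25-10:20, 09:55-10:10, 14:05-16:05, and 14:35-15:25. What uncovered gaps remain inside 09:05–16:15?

09:05-09:15, 10:50-14:05, 16:05-16:15

After merging, the occupied span is 09:15-10:50, 14:05-16:05.
Complement within 09:05-16:15: 09:05-09:15, 10:50-14:05, 16:05-16:15.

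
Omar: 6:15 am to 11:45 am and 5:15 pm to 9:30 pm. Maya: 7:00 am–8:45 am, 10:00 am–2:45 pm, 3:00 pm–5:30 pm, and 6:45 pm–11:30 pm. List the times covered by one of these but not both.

A but not B: 6:15 am–7:00 am, 8:45 am–10:00 am, 5:30 pm–6:45 pm.
B but not A: 11:45 am–2:45 pm, 3:00 pm–5:15 pm, 9:30 pm–11:30 pm.
Combining gives A △ B.

6:15 am–7:00 am, 8:45 am–10:00 am, 11:45 am–2:45 pm, 3:00 pm–5:15 pm, 5:30 pm–6:45 pm, 9:30 pm–11:30 pm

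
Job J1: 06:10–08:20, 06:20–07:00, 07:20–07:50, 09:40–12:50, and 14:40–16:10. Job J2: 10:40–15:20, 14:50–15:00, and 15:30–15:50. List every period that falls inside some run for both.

10:40–12:50, 14:40–15:20, 15:30–15:50

A, merged: 06:10–08:20, 09:40–12:50, 14:40–16:10.
B, merged: 10:40–15:20, 15:30–15:50.
06:10–08:20: no overlap with the second set.
09:40–12:50 meets the second set on 10:40–12:50.
14:40–16:10 meets the second set on 14:40–15:20, 15:30–15:50.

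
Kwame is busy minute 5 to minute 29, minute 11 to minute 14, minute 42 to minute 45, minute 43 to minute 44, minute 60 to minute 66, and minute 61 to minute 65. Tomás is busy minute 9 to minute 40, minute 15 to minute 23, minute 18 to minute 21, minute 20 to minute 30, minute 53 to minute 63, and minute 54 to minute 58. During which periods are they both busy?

Merge the first list: minute 5 to minute 29, minute 42 to minute 45, minute 60 to minute 66.
Merge the second list: minute 9 to minute 40, minute 53 to minute 63.
minute 5 to minute 29 overlaps B on minute 9 to minute 29.
minute 42 to minute 45 falls entirely outside B.
minute 60 to minute 66 overlaps B on minute 60 to minute 63.

minute 9 to minute 29, minute 60 to minute 63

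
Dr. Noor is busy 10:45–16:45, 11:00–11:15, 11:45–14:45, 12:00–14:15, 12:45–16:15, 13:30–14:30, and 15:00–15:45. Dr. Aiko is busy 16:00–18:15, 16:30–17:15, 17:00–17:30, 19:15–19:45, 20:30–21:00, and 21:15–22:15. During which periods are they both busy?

16:00–16:45

A, merged: 10:45–16:45.
B, merged: 16:00–18:15, 19:15–19:45, 20:30–21:00, 21:15–22:15.
10:45–16:45 overlaps B on 16:00–16:45.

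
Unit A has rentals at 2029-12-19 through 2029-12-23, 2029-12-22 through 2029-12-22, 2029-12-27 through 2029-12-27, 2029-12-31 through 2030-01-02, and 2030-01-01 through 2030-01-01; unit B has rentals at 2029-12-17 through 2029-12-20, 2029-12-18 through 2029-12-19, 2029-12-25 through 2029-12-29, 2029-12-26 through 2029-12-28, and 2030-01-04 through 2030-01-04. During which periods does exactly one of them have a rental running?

First set merges to 2029-12-19 through 2029-12-23, 2029-12-27 through 2029-12-27, 2029-12-31 through 2030-01-02.
Second set merges to 2029-12-17 through 2029-12-20, 2029-12-25 through 2029-12-29, 2030-01-04 through 2030-01-04.
Only in the first: 2029-12-21 through 2029-12-23, 2029-12-31 through 2030-01-02.
Only in the second: 2029-12-17 through 2029-12-18, 2029-12-25 through 2029-12-26, 2029-12-28 through 2029-12-29, 2030-01-04 through 2030-01-04.
Together these are the periods covered by exactly one.

2029-12-17 through 2029-12-18, 2029-12-21 through 2029-12-23, 2029-12-25 through 2029-12-26, 2029-12-28 through 2029-12-29, 2029-12-31 through 2030-01-02, 2030-01-04 through 2030-01-04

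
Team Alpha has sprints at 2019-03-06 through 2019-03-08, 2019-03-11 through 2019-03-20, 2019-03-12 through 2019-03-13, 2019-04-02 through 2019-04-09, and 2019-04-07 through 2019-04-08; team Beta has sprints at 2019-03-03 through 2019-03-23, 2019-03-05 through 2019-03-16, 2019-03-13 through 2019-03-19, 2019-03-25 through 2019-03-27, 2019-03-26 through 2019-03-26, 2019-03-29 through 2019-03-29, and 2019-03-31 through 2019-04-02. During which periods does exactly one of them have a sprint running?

Merge the first list: 2019-03-06 through 2019-03-08, 2019-03-11 through 2019-03-20, 2019-04-02 through 2019-04-09.
Merge the second list: 2019-03-03 through 2019-03-23, 2019-03-25 through 2019-03-27, 2019-03-29 through 2019-03-29, 2019-03-31 through 2019-04-02.
A but not B: 2019-04-03 through 2019-04-09.
B but not A: 2019-03-03 through 2019-03-05, 2019-03-09 through 2019-03-10, 2019-03-21 through 2019-03-23, 2019-03-25 through 2019-03-27, 2019-03-29 through 2019-03-29, 2019-03-31 through 2019-04-01.
Combining gives A △ B.

2019-03-03 through 2019-03-05, 2019-03-09 through 2019-03-10, 2019-03-21 through 2019-03-23, 2019-03-25 through 2019-03-27, 2019-03-29 through 2019-03-29, 2019-03-31 through 2019-04-01, 2019-04-03 through 2019-04-09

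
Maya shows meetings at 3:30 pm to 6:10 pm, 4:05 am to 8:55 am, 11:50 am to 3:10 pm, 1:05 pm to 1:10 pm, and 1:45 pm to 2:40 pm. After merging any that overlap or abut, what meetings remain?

4:05 am–8:55 am, 11:50 am–3:10 pm, 3:30 pm–6:10 pm

Sort by start: 4:05 am–8:55 am, 11:50 am–3:10 pm, 1:05 pm–1:10 pm, 1:45 pm–2:40 pm, 3:30 pm–6:10 pm.
11:50 am–3:10 pm is disjoint → start new block.
1:05 pm–1:10 pm overlaps/touches 11:50 am–3:10 pm → extend to 11:50 am–3:10 pm.
1:45 pm–2:40 pm overlaps/touches 11:50 am–3:10 pm → extend to 11:50 am–3:10 pm.
3:30 pm–6:10 pm is disjoint → start new block.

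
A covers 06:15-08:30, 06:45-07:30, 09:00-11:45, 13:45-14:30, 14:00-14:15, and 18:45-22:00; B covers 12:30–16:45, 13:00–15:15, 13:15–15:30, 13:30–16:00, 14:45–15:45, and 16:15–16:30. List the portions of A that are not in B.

A, merged: 06:15–08:30, 09:00–11:45, 13:45–14:30, 18:45–22:00.
B, merged: 12:30–16:45.
06:15–08:30 is untouched.
09:00–11:45 is untouched.
13:45–14:30 lies entirely inside B → drops out.
18:45–22:00 is untouched.

06:15–08:30, 09:00–11:45, 18:45–22:00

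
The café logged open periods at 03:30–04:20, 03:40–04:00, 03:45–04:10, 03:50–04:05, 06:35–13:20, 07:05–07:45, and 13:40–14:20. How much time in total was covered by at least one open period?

8 h 15 min

Merged: 03:30–04:20, 06:35–13:20, 13:40–14:20.
Lengths: 50 min + 6 h 45 min + 40 min = 8 h 15 min.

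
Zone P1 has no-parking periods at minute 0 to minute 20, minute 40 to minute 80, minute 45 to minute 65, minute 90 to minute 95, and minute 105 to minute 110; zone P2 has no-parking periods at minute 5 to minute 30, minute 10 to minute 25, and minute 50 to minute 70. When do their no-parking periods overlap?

minute 5 to minute 20, minute 50 to minute 70

A, merged: minute 0 to minute 20, minute 40 to minute 80, minute 90 to minute 95, minute 105 to minute 110.
B, merged: minute 5 to minute 30, minute 50 to minute 70.
minute 0 to minute 20 ∩ B → minute 5 to minute 20.
minute 40 to minute 80 ∩ B → minute 50 to minute 70.
minute 90 to minute 95 meets no B interval.
minute 105 to minute 110 meets no B interval.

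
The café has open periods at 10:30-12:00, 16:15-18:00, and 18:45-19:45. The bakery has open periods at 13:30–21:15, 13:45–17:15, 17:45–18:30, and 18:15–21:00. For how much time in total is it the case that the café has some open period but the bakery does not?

1 h 30 min

B, merged: 13:30–21:15.
A \ B = 10:30–12:00.
Total: 1 h 30 min.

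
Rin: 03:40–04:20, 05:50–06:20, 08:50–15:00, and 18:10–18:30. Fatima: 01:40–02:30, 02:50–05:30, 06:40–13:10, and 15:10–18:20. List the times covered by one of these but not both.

A \ B = 05:50–06:20, 13:10–15:00, 18:20–18:30.
B \ A = 01:40–02:30, 02:50–03:40, 04:20–05:30, 06:40–08:50, 15:10–18:10.
Union of the two gives the symmetric difference.

01:40–02:30, 02:50–03:40, 04:20–05:30, 05:50–06:20, 06:40–08:50, 13:10–15:00, 15:10–18:10, 18:20–18:30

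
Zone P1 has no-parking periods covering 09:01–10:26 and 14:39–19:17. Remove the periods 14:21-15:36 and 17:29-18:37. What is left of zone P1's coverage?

09:01–10:26, 15:36–17:29, 18:37–19:17

09:01–10:26: no B overlap → unchanged.
14:39–19:17 minus B → 15:36–17:29, 18:37–19:17.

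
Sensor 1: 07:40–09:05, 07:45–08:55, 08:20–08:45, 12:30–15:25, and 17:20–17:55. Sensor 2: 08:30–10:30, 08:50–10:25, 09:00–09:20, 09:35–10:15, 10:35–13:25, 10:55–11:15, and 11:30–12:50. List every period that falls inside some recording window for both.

A, merged: 07:40-09:05, 12:30-15:25, 17:20-17:55.
B, merged: 08:30-10:30, 10:35-13:25.
07:40-09:05 meets the second set on 08:30-09:05.
12:30-15:25 meets the second set on 12:30-13:25.
17:20-17:55: no overlap with the second set.

08:30-09:05, 12:30-13:25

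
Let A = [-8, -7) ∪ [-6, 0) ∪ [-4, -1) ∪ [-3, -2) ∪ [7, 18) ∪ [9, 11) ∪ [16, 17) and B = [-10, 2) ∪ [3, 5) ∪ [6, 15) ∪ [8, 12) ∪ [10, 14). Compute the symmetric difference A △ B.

[-10, -8) ∪ [-7, -6) ∪ [0, 2) ∪ [3, 5) ∪ [6, 7) ∪ [15, 18)

Merge the first list: [-8, -7), [-6, 0), [7, 18).
Merge the second list: [-10, 2), [3, 5), [6, 15).
A \ B = [15, 18).
B \ A = [-10, -8), [-7, -6), [0, 2), [3, 5), [6, 7).
Union of the two gives the symmetric difference.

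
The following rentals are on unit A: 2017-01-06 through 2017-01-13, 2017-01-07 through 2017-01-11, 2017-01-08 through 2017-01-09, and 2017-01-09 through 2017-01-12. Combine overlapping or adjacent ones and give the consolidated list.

2017-01-07 through 2017-01-11 overlaps/touches 2017-01-06 through 2017-01-13 → extend to 2017-01-06 through 2017-01-13.
2017-01-08 through 2017-01-09 overlaps/touches 2017-01-06 through 2017-01-13 → extend to 2017-01-06 through 2017-01-13.
2017-01-09 through 2017-01-12 overlaps/touches 2017-01-06 through 2017-01-13 → extend to 2017-01-06 through 2017-01-13.

2017-01-06 through 2017-01-13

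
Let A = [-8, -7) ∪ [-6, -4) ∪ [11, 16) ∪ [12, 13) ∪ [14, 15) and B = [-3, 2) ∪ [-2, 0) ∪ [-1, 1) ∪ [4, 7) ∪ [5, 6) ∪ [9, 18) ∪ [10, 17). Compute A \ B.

[-8, -7) ∪ [-6, -4)

A, merged: [-8, -7), [-6, -4), [11, 16).
B, merged: [-3, 2), [4, 7), [9, 18).
[-8, -7): no B overlap → unchanged.
[-6, -4): no B overlap → unchanged.
[11, 16): fully covered by B → removed.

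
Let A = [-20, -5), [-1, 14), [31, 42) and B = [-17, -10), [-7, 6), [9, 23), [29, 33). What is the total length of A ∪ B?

56

A ∪ B = [-20, 23), [29, 42).
Total: 43 + 13 = 56.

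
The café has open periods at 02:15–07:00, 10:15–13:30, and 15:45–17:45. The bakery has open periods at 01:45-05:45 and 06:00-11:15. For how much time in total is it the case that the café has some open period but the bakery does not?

4 h 30 min

A \ B = 05:45–06:00, 11:15–13:30, 15:45–17:45.
Total: 15 min + 2 h 15 min + 2 h = 4 h 30 min.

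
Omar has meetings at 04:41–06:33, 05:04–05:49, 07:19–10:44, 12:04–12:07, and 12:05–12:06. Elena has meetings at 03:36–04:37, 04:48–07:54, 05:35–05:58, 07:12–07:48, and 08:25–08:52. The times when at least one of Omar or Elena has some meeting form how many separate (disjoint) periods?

3

Merge the first list: 04:41–06:33, 07:19–10:44, 12:04–12:07.
Merge the second list: 03:36–04:37, 04:48–07:54, 08:25–08:52.
A ∪ B = 03:36–04:37, 04:41–10:44, 12:04–12:07.
That is 3 disjoint pieces.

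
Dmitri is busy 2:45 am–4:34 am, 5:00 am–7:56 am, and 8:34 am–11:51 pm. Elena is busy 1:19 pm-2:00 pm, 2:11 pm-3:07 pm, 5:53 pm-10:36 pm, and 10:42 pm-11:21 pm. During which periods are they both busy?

2:45 am–4:34 am falls entirely outside B.
5:00 am–7:56 am falls entirely outside B.
8:34 am–11:51 pm overlaps B on 1:19 pm–2:00 pm, 2:11 pm–3:07 pm, 5:53 pm–10:36 pm, 10:42 pm–11:21 pm.

1:19 pm–2:00 pm, 2:11 pm–3:07 pm, 5:53 pm–10:36 pm, 10:42 pm–11:21 pm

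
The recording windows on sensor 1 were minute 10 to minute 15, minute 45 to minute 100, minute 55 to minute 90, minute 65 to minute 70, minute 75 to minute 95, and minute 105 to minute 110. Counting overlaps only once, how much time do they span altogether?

Merged: minute 10 to minute 15, minute 45 to minute 100, minute 105 to minute 110.
Lengths: 5 minutes + 55 minutes + 5 minutes = 65 minutes.

65 minutes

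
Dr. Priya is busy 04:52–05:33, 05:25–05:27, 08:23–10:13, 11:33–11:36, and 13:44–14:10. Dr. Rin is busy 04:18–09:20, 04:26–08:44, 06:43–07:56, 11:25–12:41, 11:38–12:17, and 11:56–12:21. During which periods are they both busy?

04:52-05:33, 08:23-09:20, 11:33-11:36

A, merged: 04:52-05:33, 08:23-10:13, 11:33-11:36, 13:44-14:10.
B, merged: 04:18-09:20, 11:25-12:41.
04:52-05:33 meets the second set on 04:52-05:33.
08:23-10:13 meets the second set on 08:23-09:20.
11:33-11:36 meets the second set on 11:33-11:36.
13:44-14:10: no overlap with the second set.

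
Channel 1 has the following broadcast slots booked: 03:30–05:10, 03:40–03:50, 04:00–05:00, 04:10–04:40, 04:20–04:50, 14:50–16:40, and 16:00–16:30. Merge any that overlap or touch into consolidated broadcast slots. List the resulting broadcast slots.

03:40–03:50 overlaps/touches 03:30–05:10 → extend to 03:30–05:10.
04:00–05:00 overlaps/touches 03:30–05:10 → extend to 03:30–05:10.
04:10–04:40 overlaps/touches 03:30–05:10 → extend to 03:30–05:10.
04:20–04:50 overlaps/touches 03:30–05:10 → extend to 03:30–05:10.
14:50–16:40 is disjoint → start new block.
16:00–16:30 overlaps/touches 14:50–16:40 → extend to 14:50–16:40.

03:30–05:10, 14:50–16:40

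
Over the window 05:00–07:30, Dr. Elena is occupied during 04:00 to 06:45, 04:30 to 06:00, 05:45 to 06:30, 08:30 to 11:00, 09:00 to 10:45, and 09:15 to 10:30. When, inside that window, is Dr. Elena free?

06:45-07:30

After merging, the occupied span is 04:00-06:45, 08:30-11:00.
Uncovered inside 05:00-07:30: 06:45-07:30.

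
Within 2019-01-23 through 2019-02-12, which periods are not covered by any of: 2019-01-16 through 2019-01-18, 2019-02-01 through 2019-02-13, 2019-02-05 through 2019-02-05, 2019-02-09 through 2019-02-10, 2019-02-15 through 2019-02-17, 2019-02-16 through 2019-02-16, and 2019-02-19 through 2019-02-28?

Covered (merged): 2019-01-16 through 2019-01-18, 2019-02-01 through 2019-02-13, 2019-02-15 through 2019-02-17, 2019-02-19 through 2019-02-28.
Uncovered inside 2019-01-23 through 2019-02-12: 2019-01-23 through 2019-01-31.

2019-01-23 through 2019-01-31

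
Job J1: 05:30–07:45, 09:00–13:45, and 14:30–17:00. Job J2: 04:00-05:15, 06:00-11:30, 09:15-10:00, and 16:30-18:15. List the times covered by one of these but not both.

Merge the second list: 04:00–05:15, 06:00–11:30, 16:30–18:15.
A but not B: 05:30–06:00, 11:30–13:45, 14:30–16:30.
B but not A: 04:00–05:15, 07:45–09:00, 17:00–18:15.
Combining gives A △ B.

04:00–05:15, 05:30–06:00, 07:45–09:00, 11:30–13:45, 14:30–16:30, 17:00–18:15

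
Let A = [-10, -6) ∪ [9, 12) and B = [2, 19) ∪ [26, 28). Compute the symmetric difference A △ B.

[-10, -6) ∪ [2, 9) ∪ [12, 19) ∪ [26, 28)

A but not B: [-10, -6).
B but not A: [2, 9), [12, 19), [26, 28).
Combining gives A △ B.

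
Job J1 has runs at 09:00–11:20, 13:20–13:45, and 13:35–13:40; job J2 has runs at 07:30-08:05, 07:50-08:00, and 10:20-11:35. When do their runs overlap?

First set merges to 09:00–11:20, 13:20–13:45.
Second set merges to 07:30–08:05, 10:20–11:35.
09:00–11:20 meets the second set on 10:20–11:20.
13:20–13:45: no overlap with the second set.

10:20–11:20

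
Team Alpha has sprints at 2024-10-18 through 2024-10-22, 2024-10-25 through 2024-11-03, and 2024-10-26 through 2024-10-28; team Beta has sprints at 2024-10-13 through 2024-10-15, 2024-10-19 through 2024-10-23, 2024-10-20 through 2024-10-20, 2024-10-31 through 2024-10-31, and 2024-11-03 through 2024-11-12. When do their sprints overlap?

First set merges to 2024-10-18 through 2024-10-22, 2024-10-25 through 2024-11-03.
Second set merges to 2024-10-13 through 2024-10-15, 2024-10-19 through 2024-10-23, 2024-10-31 through 2024-10-31, 2024-11-03 through 2024-11-12.
2024-10-18 through 2024-10-22 meets the second set on 2024-10-19 through 2024-10-22.
2024-10-25 through 2024-11-03 meets the second set on 2024-10-31 through 2024-10-31, 2024-11-03 through 2024-11-03.

2024-10-19 through 2024-10-22, 2024-10-31 through 2024-10-31, 2024-11-03 through 2024-11-03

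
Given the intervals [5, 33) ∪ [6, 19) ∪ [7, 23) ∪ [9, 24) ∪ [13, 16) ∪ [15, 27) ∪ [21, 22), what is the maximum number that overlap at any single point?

6

At 15, 6 of the intervals are simultaneously active.
No point has more.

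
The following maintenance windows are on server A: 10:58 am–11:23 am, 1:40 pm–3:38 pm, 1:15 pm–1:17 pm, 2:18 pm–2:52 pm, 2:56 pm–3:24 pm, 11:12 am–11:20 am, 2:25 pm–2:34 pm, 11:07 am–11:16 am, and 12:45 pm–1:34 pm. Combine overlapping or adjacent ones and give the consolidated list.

10:58 am–11:23 am, 12:45 pm–1:34 pm, 1:40 pm–3:38 pm

Sort by start: 10:58 am–11:23 am, 11:07 am–11:16 am, 11:12 am–11:20 am, 12:45 pm–1:34 pm, 1:15 pm–1:17 pm, 1:40 pm–3:38 pm, 2:18 pm–2:52 pm, 2:25 pm–2:34 pm, 2:56 pm–3:24 pm.
11:07 am–11:16 am overlaps/touches 10:58 am–11:23 am → extend to 10:58 am–11:23 am.
11:12 am–11:20 am overlaps/touches 10:58 am–11:23 am → extend to 10:58 am–11:23 am.
12:45 pm–1:34 pm is disjoint → start new block.
1:15 pm–1:17 pm overlaps/touches 12:45 pm–1:34 pm → extend to 12:45 pm–1:34 pm.
1:40 pm–3:38 pm is disjoint → start new block.
2:18 pm–2:52 pm overlaps/touches 1:40 pm–3:38 pm → extend to 1:40 pm–3:38 pm.
2:25 pm–2:34 pm overlaps/touches 1:40 pm–3:38 pm → extend to 1:40 pm–3:38 pm.
2:56 pm–3:24 pm overlaps/touches 1:40 pm–3:38 pm → extend to 1:40 pm–3:38 pm.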